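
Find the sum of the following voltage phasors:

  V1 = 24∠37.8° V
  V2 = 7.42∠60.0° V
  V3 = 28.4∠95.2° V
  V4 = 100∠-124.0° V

Step 1 — Convert each phasor to rectangular form:
  V1 = 24·(cos(37.8°) + j·sin(37.8°)) = 18.96 + j14.71 V
  V2 = 7.42·(cos(60.0°) + j·sin(60.0°)) = 3.71 + j6.426 V
  V3 = 28.4·(cos(95.2°) + j·sin(95.2°)) = -2.574 + j28.28 V
  V4 = 100·(cos(-124.0°) + j·sin(-124.0°)) = -55.92 - j82.9 V
Step 2 — Sum components: V_total = -35.82 - j33.48 V.
Step 3 — Convert to polar: |V_total| = 49.03 V, ∠V_total = -136.9°.

V_total = 49.03∠-136.9° V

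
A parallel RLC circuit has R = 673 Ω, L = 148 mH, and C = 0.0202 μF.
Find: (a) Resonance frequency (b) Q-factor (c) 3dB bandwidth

Step 1 — Resonance: ω₀ = 1/√(LC) = 1/√(0.148·2.02e-08) = 1.829e+04 rad/s.
Step 2 — f₀ = ω₀/(2π) = 2911 Hz.
Step 3 — Parallel Q: Q = R/(ω₀L) = 673/(1.829e+04·0.148) = 0.2486.
Step 4 — Bandwidth: Δω = ω₀/Q = 7.356e+04 rad/s; BW = Δω/(2π) = 1.171e+04 Hz.

(a) f₀ = 2911 Hz  (b) Q = 0.2486  (c) BW = 1.171e+04 Hz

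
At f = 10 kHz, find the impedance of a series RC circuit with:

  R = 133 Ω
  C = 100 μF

Step 1 — Angular frequency: ω = 2π·f = 2π·1e+04 = 6.283e+04 rad/s.
Step 2 — Component impedances:
  R: Z = R = 133 Ω
  C: Z = 1/(jωC) = -j/(ω·C) = 0 - j0.1592 Ω
Step 3 — Series combination: Z_total = R + C = 133 - j0.1592 Ω = 133∠-0.1° Ω.

Z = 133 - j0.1592 Ω = 133∠-0.1° Ω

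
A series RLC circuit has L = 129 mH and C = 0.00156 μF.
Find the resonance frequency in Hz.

Step 1 — Resonance condition Im(Z)=0 gives ω₀ = 1/√(LC).
Step 2 — ω₀ = 1/√(0.129·1.56e-09) = 7.049e+04 rad/s.
Step 3 — f₀ = ω₀/(2π) = 1.122e+04 Hz.

f₀ = 1.122e+04 Hz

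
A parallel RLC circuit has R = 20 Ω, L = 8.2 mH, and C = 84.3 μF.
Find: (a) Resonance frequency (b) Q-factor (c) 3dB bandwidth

Step 1 — Resonance: ω₀ = 1/√(LC) = 1/√(0.0082·8.43e-05) = 1203 rad/s.
Step 2 — f₀ = ω₀/(2π) = 191.4 Hz.
Step 3 — Parallel Q: Q = R/(ω₀L) = 20/(1203·0.0082) = 2.028.
Step 4 — Bandwidth: Δω = ω₀/Q = 593.1 rad/s; BW = Δω/(2π) = 94.4 Hz.

(a) f₀ = 191.4 Hz  (b) Q = 2.028  (c) BW = 94.4 Hz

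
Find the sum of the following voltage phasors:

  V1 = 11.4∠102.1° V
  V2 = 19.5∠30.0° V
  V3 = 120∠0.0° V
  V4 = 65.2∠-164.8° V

Step 1 — Convert each phasor to rectangular form:
  V1 = 11.4·(cos(102.1°) + j·sin(102.1°)) = -2.39 + j11.15 V
  V2 = 19.5·(cos(30.0°) + j·sin(30.0°)) = 16.89 + j9.75 V
  V3 = 120·(cos(0.0°) + j·sin(0.0°)) = 120 V
  V4 = 65.2·(cos(-164.8°) + j·sin(-164.8°)) = -62.92 - j17.09 V
Step 2 — Sum components: V_total = 71.58 + j3.802 V.
Step 3 — Convert to polar: |V_total| = 71.68 V, ∠V_total = 3.0°.

V_total = 71.68∠3.0° V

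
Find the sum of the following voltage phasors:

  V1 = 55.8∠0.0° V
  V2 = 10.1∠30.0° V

Step 1 — Convert each phasor to rectangular form:
  V1 = 55.8·(cos(0.0°) + j·sin(0.0°)) = 55.8 V
  V2 = 10.1·(cos(30.0°) + j·sin(30.0°)) = 8.747 + j5.05 V
Step 2 — Sum components: V_total = 64.55 + j5.05 V.
Step 3 — Convert to polar: |V_total| = 64.74 V, ∠V_total = 4.5°.

V_total = 64.74∠4.5° V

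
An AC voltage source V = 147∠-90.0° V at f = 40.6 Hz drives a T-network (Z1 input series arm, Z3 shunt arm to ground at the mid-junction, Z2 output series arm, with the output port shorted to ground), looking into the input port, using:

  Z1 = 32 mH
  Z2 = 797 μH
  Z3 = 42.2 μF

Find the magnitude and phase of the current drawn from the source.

Step 1 — Angular frequency: ω = 2π·f = 2π·40.6 = 255.1 rad/s.
Step 2 — Component impedances:
  Z1: Z = jωL = j·255.1·0.032 = 0 + j8.163 Ω
  Z2: Z = jωL = j·255.1·0.000797 = 0 + j0.2033 Ω
  Z3: Z = 1/(jωC) = -j/(ω·C) = 0 - j92.89 Ω
Step 3 — With the output port shorted to ground, the output series arm Z2 runs from the junction to ground; the shunt arm Z3 also runs from the junction to ground. They appear in parallel: Z3 || Z2 = 0 + j0.2038 Ω.
Step 4 — Series with input arm Z1: Z_in = Z1 + (Z3 || Z2) = 0 + j8.367 Ω = 8.367∠90.0° Ω.
Step 5 — Source phasor: V = 147∠-90.0° V = 0 - j147 V.
Step 6 — Ohm's law: I = V / Z_total = (0 - j147) / (0 + j8.367) = -17.57 A.
Step 7 — Convert to polar: |I| = 17.57 A, ∠I = -180.0°.

I = 17.57∠-180.0° A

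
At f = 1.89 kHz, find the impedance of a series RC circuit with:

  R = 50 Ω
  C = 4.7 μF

Step 1 — Angular frequency: ω = 2π·f = 2π·1890 = 1.188e+04 rad/s.
Step 2 — Component impedances:
  R: Z = R = 50 Ω
  C: Z = 1/(jωC) = -j/(ω·C) = 0 - j17.92 Ω
Step 3 — Series combination: Z_total = R + C = 50 - j17.92 Ω = 53.11∠-19.7° Ω.

Z = 50 - j17.92 Ω = 53.11∠-19.7° Ω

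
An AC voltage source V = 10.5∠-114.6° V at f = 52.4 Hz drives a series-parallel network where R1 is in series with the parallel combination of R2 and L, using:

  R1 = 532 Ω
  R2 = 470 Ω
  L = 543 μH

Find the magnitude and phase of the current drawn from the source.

Step 1 — Angular frequency: ω = 2π·f = 2π·52.4 = 329.2 rad/s.
Step 2 — Component impedances:
  R1: Z = R = 532 Ω
  R2: Z = R = 470 Ω
  L: Z = jωL = j·329.2·0.000543 = 0 + j0.1788 Ω
Step 3 — Parallel branch: R2 || L = 1/(1/R2 + 1/L) = 6.8e-05 + j0.1788 Ω.
Step 4 — Series with R1: Z_total = R1 + (R2 || L) = 532 + j0.1788 Ω = 532∠0.0° Ω.
Step 5 — Source phasor: V = 10.5∠-114.6° V = -4.371 - j9.547 V.
Step 6 — Ohm's law: I = V / Z_total = (-4.371 - j9.547) / (532 + j0.1788) = -0.008222 - j0.01794 A.
Step 7 — Convert to polar: |I| = 0.01974 A, ∠I = -114.6°.

I = 0.01974∠-114.6° A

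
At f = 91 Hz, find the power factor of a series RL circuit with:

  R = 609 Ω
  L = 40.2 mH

Step 1 — Angular frequency: ω = 2π·f = 2π·91 = 571.8 rad/s.
Step 2 — Component impedances:
  R: Z = R = 609 Ω
  L: Z = jωL = j·571.8·0.0402 = 0 + j22.99 Ω
Step 3 — Series combination: Z_total = R + L = 609 + j22.99 Ω = 609.4∠2.2° Ω.
Step 4 — Power factor: PF = cos(φ) = Re(Z)/|Z| = 609/609.4 = 0.9993.
Step 5 — Type: Im(Z) = 22.99 ⇒ lagging (phase φ = 2.2°).

PF = 0.9993 (lagging, φ = 2.2°)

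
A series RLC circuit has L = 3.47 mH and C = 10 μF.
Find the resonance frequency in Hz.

Step 1 — Resonance condition Im(Z)=0 gives ω₀ = 1/√(LC).
Step 2 — ω₀ = 1/√(0.00347·1e-05) = 5368 rad/s.
Step 3 — f₀ = ω₀/(2π) = 854.4 Hz.

f₀ = 854.4 Hz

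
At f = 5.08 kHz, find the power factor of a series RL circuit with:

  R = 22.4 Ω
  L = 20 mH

Step 1 — Angular frequency: ω = 2π·f = 2π·5080 = 3.192e+04 rad/s.
Step 2 — Component impedances:
  R: Z = R = 22.4 Ω
  L: Z = jωL = j·3.192e+04·0.02 = 0 + j638.4 Ω
Step 3 — Series combination: Z_total = R + L = 22.4 + j638.4 Ω = 638.8∠88.0° Ω.
Step 4 — Power factor: PF = cos(φ) = Re(Z)/|Z| = 22.4/638.8 = 0.03507.
Step 5 — Type: Im(Z) = 638.4 ⇒ lagging (phase φ = 88.0°).

PF = 0.03507 (lagging, φ = 88.0°)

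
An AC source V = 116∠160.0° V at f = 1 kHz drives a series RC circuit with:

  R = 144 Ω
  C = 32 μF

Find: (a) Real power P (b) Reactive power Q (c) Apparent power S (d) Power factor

Step 1 — Angular frequency: ω = 2π·f = 2π·1000 = 6283 rad/s.
Step 2 — Component impedances:
  R: Z = R = 144 Ω
  C: Z = 1/(jωC) = -j/(ω·C) = 0 - j4.974 Ω
Step 3 — Series combination: Z_total = R + C = 144 - j4.974 Ω = 144.1∠-2.0° Ω.
Step 4 — Source phasor: V = 116∠160.0° V = -109 + j39.67 V.
Step 5 — Current: I = V / Z = -0.7656 + j0.2491 A = 0.8051∠162.0° A.
Step 6 — Complex power: S = V·I* = 93.33 - j3.224 VA.
Step 7 — Real power: P = Re(S) = 93.33 W.
Step 8 — Reactive power: Q = Im(S) = -3.224 VAR.
Step 9 — Apparent power: |S| = 93.39 VA.
Step 10 — Power factor: PF = P/|S| = 0.9994 (leading).

(a) P = 93.33 W  (b) Q = -3.224 VAR  (c) S = 93.39 VA  (d) PF = 0.9994 (leading)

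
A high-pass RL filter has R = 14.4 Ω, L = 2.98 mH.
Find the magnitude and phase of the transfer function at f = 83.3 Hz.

Step 1 — Angular frequency: ω = 2π·83.3 = 523.4 rad/s.
Step 2 — Transfer function: H(jω) = jωL/(R + jωL).
Step 3 — Numerator jωL = j·1.56; denominator R + jωL = 14.4 + j1.56.
Step 4 — H = 0.0116 + j0.1071.
Step 5 — Magnitude: |H| = 0.1077 (-19.4 dB); phase: φ = 83.8°.

|H| = 0.1077 (-19.4 dB), φ = 83.8°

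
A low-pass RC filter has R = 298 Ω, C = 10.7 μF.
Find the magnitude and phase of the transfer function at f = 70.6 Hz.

Step 1 — Angular frequency: ω = 2π·70.6 = 443.6 rad/s.
Step 2 — Transfer function: H(jω) = 1/(1 + jωRC).
Step 3 — Denominator: 1 + jωRC = 1 + j·443.6·298·1.07e-05 = 1 + j1.414.
Step 4 — H = 0.3333 - j0.4714.
Step 5 — Magnitude: |H| = 0.5773 (-4.8 dB); phase: φ = -54.7°.

|H| = 0.5773 (-4.8 dB), φ = -54.7°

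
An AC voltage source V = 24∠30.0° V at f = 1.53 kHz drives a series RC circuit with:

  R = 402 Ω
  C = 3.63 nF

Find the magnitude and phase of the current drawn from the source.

Step 1 — Angular frequency: ω = 2π·f = 2π·1530 = 9613 rad/s.
Step 2 — Component impedances:
  R: Z = R = 402 Ω
  C: Z = 1/(jωC) = -j/(ω·C) = 0 - j2.866e+04 Ω
Step 3 — Series combination: Z_total = R + C = 402 - j2.866e+04 Ω = 2.866e+04∠-89.2° Ω.
Step 4 — Source phasor: V = 24∠30.0° V = 20.78 + j12 V.
Step 5 — Ohm's law: I = V / Z_total = (20.78 + j12) / (402 - j2.866e+04) = -0.0004085 + j0.000731 A.
Step 6 — Convert to polar: |I| = 0.0008374 A, ∠I = 119.2°.

I = 0.0008374∠119.2° A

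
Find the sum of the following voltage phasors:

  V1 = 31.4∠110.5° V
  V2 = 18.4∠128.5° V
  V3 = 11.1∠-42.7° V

Step 1 — Convert each phasor to rectangular form:
  V1 = 31.4·(cos(110.5°) + j·sin(110.5°)) = -11 + j29.41 V
  V2 = 18.4·(cos(128.5°) + j·sin(128.5°)) = -11.45 + j14.4 V
  V3 = 11.1·(cos(-42.7°) + j·sin(-42.7°)) = 8.158 - j7.528 V
Step 2 — Sum components: V_total = -14.29 + j36.28 V.
Step 3 — Convert to polar: |V_total| = 39 V, ∠V_total = 111.5°.

V_total = 39∠111.5° V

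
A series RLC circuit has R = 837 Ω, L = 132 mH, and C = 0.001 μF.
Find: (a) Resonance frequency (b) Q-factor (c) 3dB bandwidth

Step 1 — Resonance: ω₀ = 1/√(LC) = 1/√(0.132·1e-09) = 8.704e+04 rad/s.
Step 2 — f₀ = ω₀/(2π) = 1.385e+04 Hz.
Step 3 — Series Q: Q = ω₀L/R = 8.704e+04·0.132/837 = 13.73.
Step 4 — Bandwidth: Δω = ω₀/Q = 6341 rad/s; BW = Δω/(2π) = 1009 Hz.

(a) f₀ = 1.385e+04 Hz  (b) Q = 13.73  (c) BW = 1009 Hz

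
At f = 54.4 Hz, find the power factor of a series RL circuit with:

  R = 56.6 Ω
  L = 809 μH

Step 1 — Angular frequency: ω = 2π·f = 2π·54.4 = 341.8 rad/s.
Step 2 — Component impedances:
  R: Z = R = 56.6 Ω
  L: Z = jωL = j·341.8·0.000809 = 0 + j0.2765 Ω
Step 3 — Series combination: Z_total = R + L = 56.6 + j0.2765 Ω = 56.6∠0.3° Ω.
Step 4 — Power factor: PF = cos(φ) = Re(Z)/|Z| = 56.6/56.6 = 1.
Step 5 — Type: Im(Z) = 0.2765 ⇒ lagging (phase φ = 0.3°).

PF = 1 (lagging, φ = 0.3°)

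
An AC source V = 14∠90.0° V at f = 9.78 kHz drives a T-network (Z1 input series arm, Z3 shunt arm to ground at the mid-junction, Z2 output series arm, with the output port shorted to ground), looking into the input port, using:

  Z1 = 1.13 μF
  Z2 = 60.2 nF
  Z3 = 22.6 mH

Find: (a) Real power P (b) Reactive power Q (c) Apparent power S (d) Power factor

Step 1 — Angular frequency: ω = 2π·f = 2π·9780 = 6.145e+04 rad/s.
Step 2 — Component impedances:
  Z1: Z = 1/(jωC) = -j/(ω·C) = 0 - j14.4 Ω
  Z2: Z = 1/(jωC) = -j/(ω·C) = 0 - j270.3 Ω
  Z3: Z = jωL = j·6.145e+04·0.0226 = 0 + j1389 Ω
Step 3 — With the output port shorted to ground, the output series arm Z2 runs from the junction to ground; the shunt arm Z3 also runs from the junction to ground. They appear in parallel: Z3 || Z2 = 0 - j335.7 Ω.
Step 4 — Series with input arm Z1: Z_in = Z1 + (Z3 || Z2) = 0 - j350.1 Ω = 350.1∠-90.0° Ω.
Step 5 — Source phasor: V = 14∠90.0° V = 0 + j14 V.
Step 6 — Current: I = V / Z = -0.03999 A = 0.03999∠180.0° A.
Step 7 — Complex power: S = V·I* = 0 - j0.5599 VA.
Step 8 — Real power: P = Re(S) = 0 W.
Step 9 — Reactive power: Q = Im(S) = -0.5599 VAR.
Step 10 — Apparent power: |S| = 0.5599 VA.
Step 11 — Power factor: PF = P/|S| = 0 (leading).

(a) P = 0 W  (b) Q = -0.5599 VAR  (c) S = 0.5599 VA  (d) PF = 0 (leading)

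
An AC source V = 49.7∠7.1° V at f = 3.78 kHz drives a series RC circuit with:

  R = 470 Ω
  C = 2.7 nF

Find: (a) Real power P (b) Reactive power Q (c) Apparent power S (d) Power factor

Step 1 — Angular frequency: ω = 2π·f = 2π·3780 = 2.375e+04 rad/s.
Step 2 — Component impedances:
  R: Z = R = 470 Ω
  C: Z = 1/(jωC) = -j/(ω·C) = 0 - j1.559e+04 Ω
Step 3 — Series combination: Z_total = R + C = 470 - j1.559e+04 Ω = 1.56e+04∠-88.3° Ω.
Step 4 — Source phasor: V = 49.7∠7.1° V = 49.32 + j6.143 V.
Step 5 — Current: I = V / Z = -0.0002983 + j0.003172 A = 0.003186∠95.4° A.
Step 6 — Complex power: S = V·I* = 0.00477 - j0.1583 VA.
Step 7 — Real power: P = Re(S) = 0.00477 W.
Step 8 — Reactive power: Q = Im(S) = -0.1583 VAR.
Step 9 — Apparent power: |S| = 0.1583 VA.
Step 10 — Power factor: PF = P/|S| = 0.03013 (leading).

(a) P = 0.00477 W  (b) Q = -0.1583 VAR  (c) S = 0.1583 VA  (d) PF = 0.03013 (leading)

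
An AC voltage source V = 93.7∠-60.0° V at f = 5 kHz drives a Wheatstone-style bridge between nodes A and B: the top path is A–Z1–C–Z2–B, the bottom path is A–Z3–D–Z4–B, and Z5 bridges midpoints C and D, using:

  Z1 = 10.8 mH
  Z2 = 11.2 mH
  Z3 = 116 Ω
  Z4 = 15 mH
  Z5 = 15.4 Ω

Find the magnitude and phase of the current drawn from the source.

Step 1 — Angular frequency: ω = 2π·f = 2π·5000 = 3.142e+04 rad/s.
Step 2 — Component impedances:
  Z1: Z = jωL = j·3.142e+04·0.0108 = 0 + j339.3 Ω
  Z2: Z = jωL = j·3.142e+04·0.0112 = 0 + j351.9 Ω
  Z3: Z = R = 116 Ω
  Z4: Z = jωL = j·3.142e+04·0.015 = 0 + j471.2 Ω
  Z5: Z = R = 15.4 Ω
Step 3 — Bridge requires nodal analysis (the Z5 bridge couples midpoints C and D, so the two paths cannot be reduced to a simple series/parallel combination). Setting node B to ground and injecting 1 A at node A, the 3-node admittance system at A, C, D solves to V_A = Z_AB = 105.5 + j241.4 Ω = 263.4∠66.4° Ω.
Step 4 — Source phasor: V = 93.7∠-60.0° V = 46.85 - j81.15 V.
Step 5 — Ohm's law: I = V / Z_total = (46.85 - j81.15) / (105.5 + j241.4) = -0.211 - j0.2863 A.
Step 6 — Convert to polar: |I| = 0.3557 A, ∠I = -126.4°.

I = 0.3557∠-126.4° A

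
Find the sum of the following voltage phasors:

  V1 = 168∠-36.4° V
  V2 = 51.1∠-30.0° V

Step 1 — Convert each phasor to rectangular form:
  V1 = 168·(cos(-36.4°) + j·sin(-36.4°)) = 135.2 - j99.69 V
  V2 = 51.1·(cos(-30.0°) + j·sin(-30.0°)) = 44.25 - j25.55 V
Step 2 — Sum components: V_total = 179.5 - j125.2 V.
Step 3 — Convert to polar: |V_total| = 218.9 V, ∠V_total = -34.9°.

V_total = 218.9∠-34.9° V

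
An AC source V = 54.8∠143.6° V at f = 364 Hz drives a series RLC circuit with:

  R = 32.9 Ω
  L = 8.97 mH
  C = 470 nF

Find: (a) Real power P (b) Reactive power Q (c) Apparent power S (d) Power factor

Step 1 — Angular frequency: ω = 2π·f = 2π·364 = 2287 rad/s.
Step 2 — Component impedances:
  R: Z = R = 32.9 Ω
  L: Z = jωL = j·2287·0.00897 = 0 + j20.52 Ω
  C: Z = 1/(jωC) = -j/(ω·C) = 0 - j930.3 Ω
Step 3 — Series combination: Z_total = R + L + C = 32.9 - j909.8 Ω = 910.4∠-87.9° Ω.
Step 4 — Source phasor: V = 54.8∠143.6° V = -44.11 + j32.52 V.
Step 5 — Current: I = V / Z = -0.03745 - j0.04713 A = 0.06019∠-128.5° A.
Step 6 — Complex power: S = V·I* = 0.1192 - j3.297 VA.
Step 7 — Real power: P = Re(S) = 0.1192 W.
Step 8 — Reactive power: Q = Im(S) = -3.297 VAR.
Step 9 — Apparent power: |S| = 3.299 VA.
Step 10 — Power factor: PF = P/|S| = 0.03614 (leading).

(a) P = 0.1192 W  (b) Q = -3.297 VAR  (c) S = 3.299 VA  (d) PF = 0.03614 (leading)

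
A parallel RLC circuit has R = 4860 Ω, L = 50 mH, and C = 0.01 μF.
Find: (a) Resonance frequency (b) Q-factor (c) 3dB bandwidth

Step 1 — Resonance: ω₀ = 1/√(LC) = 1/√(0.05·1e-08) = 4.472e+04 rad/s.
Step 2 — f₀ = ω₀/(2π) = 7118 Hz.
Step 3 — Parallel Q: Q = R/(ω₀L) = 4860/(4.472e+04·0.05) = 2.173.
Step 4 — Bandwidth: Δω = ω₀/Q = 2.058e+04 rad/s; BW = Δω/(2π) = 3275 Hz.

(a) f₀ = 7118 Hz  (b) Q = 2.173  (c) BW = 3275 Hz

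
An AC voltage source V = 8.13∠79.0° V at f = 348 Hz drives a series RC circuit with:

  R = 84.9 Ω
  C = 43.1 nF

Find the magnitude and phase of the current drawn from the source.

Step 1 — Angular frequency: ω = 2π·f = 2π·348 = 2187 rad/s.
Step 2 — Component impedances:
  R: Z = R = 84.9 Ω
  C: Z = 1/(jωC) = -j/(ω·C) = 0 - j1.061e+04 Ω
Step 3 — Series combination: Z_total = R + C = 84.9 - j1.061e+04 Ω = 1.061e+04∠-89.5° Ω.
Step 4 — Source phasor: V = 8.13∠79.0° V = 1.551 + j7.981 V.
Step 5 — Ohm's law: I = V / Z_total = (1.551 + j7.981) / (84.9 - j1.061e+04) = -0.0007509 + j0.0001522 A.
Step 6 — Convert to polar: |I| = 0.0007661 A, ∠I = 168.5°.

I = 0.0007661∠168.5° A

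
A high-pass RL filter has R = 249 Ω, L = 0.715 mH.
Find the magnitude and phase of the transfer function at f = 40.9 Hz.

Step 1 — Angular frequency: ω = 2π·40.9 = 257 rad/s.
Step 2 — Transfer function: H(jω) = jωL/(R + jωL).
Step 3 — Numerator jωL = j·0.1837; denominator R + jωL = 249 + j0.1837.
Step 4 — H = 5.445e-07 + j0.0007379.
Step 5 — Magnitude: |H| = 0.0007379 (-62.6 dB); phase: φ = 90.0°.

|H| = 0.0007379 (-62.6 dB), φ = 90.0°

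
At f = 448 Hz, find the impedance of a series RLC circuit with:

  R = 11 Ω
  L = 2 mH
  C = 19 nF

Step 1 — Angular frequency: ω = 2π·f = 2π·448 = 2815 rad/s.
Step 2 — Component impedances:
  R: Z = R = 11 Ω
  L: Z = jωL = j·2815·0.002 = 0 + j5.63 Ω
  C: Z = 1/(jωC) = -j/(ω·C) = 0 - j1.87e+04 Ω
Step 3 — Series combination: Z_total = R + L + C = 11 - j1.869e+04 Ω = 1.869e+04∠-90.0° Ω.

Z = 11 - j1.869e+04 Ω = 1.869e+04∠-90.0° Ω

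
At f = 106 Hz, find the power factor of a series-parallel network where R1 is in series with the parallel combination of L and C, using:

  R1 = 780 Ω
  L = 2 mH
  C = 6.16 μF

Step 1 — Angular frequency: ω = 2π·f = 2π·106 = 666 rad/s.
Step 2 — Component impedances:
  R1: Z = R = 780 Ω
  L: Z = jωL = j·666·0.002 = 0 + j1.332 Ω
  C: Z = 1/(jωC) = -j/(ω·C) = 0 - j243.7 Ω
Step 3 — Parallel branch: L || C = 1/(1/L + 1/C) = 0 + j1.339 Ω.
Step 4 — Series with R1: Z_total = R1 + (L || C) = 780 + j1.339 Ω = 780∠0.1° Ω.
Step 5 — Power factor: PF = cos(φ) = Re(Z)/|Z| = 780/780 = 1.
Step 6 — Type: Im(Z) = 1.339 ⇒ lagging (phase φ = 0.1°).

PF = 1 (lagging, φ = 0.1°)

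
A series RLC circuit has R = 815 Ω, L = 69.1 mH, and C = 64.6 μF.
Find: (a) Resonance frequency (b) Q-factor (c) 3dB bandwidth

Step 1 — Resonance: ω₀ = 1/√(LC) = 1/√(0.0691·6.46e-05) = 473.3 rad/s.
Step 2 — f₀ = ω₀/(2π) = 75.33 Hz.
Step 3 — Series Q: Q = ω₀L/R = 473.3·0.0691/815 = 0.04013.
Step 4 — Bandwidth: Δω = ω₀/Q = 1.179e+04 rad/s; BW = Δω/(2π) = 1877 Hz.

(a) f₀ = 75.33 Hz  (b) Q = 0.04013  (c) BW = 1877 Hz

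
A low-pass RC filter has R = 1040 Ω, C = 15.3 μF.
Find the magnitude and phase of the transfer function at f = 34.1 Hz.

Step 1 — Angular frequency: ω = 2π·34.1 = 214.3 rad/s.
Step 2 — Transfer function: H(jω) = 1/(1 + jωRC).
Step 3 — Denominator: 1 + jωRC = 1 + j·214.3·1040·1.53e-05 = 1 + j3.409.
Step 4 — H = 0.07922 - j0.2701.
Step 5 — Magnitude: |H| = 0.2815 (-11.0 dB); phase: φ = -73.7°.

|H| = 0.2815 (-11.0 dB), φ = -73.7°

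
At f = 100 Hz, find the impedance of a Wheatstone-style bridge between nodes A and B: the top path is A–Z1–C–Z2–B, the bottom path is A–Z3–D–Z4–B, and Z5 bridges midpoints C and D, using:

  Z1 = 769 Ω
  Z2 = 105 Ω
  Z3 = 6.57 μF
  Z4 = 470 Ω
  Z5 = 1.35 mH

Step 1 — Angular frequency: ω = 2π·f = 2π·100 = 628.3 rad/s.
Step 2 — Component impedances:
  Z1: Z = R = 769 Ω
  Z2: Z = R = 105 Ω
  Z3: Z = 1/(jωC) = -j/(ω·C) = 0 - j242.2 Ω
  Z4: Z = R = 470 Ω
  Z5: Z = jωL = j·628.3·0.00135 = 0 + j0.8482 Ω
Step 3 — Bridge requires nodal analysis (the Z5 bridge couples midpoints C and D, so the two paths cannot be reduced to a simple series/parallel combination). Setting node B to ground and injecting 1 A at node A, the 3-node admittance system at A, C, D solves to V_A = Z_AB = 154.9 - j220 Ω = 269.1∠-54.9° Ω.

Z = 154.9 - j220 Ω = 269.1∠-54.9° Ω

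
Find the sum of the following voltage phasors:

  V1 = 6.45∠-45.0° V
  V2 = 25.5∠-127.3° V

Step 1 — Convert each phasor to rectangular form:
  V1 = 6.45·(cos(-45.0°) + j·sin(-45.0°)) = 4.561 - j4.561 V
  V2 = 25.5·(cos(-127.3°) + j·sin(-127.3°)) = -15.45 - j20.28 V
Step 2 — Sum components: V_total = -10.89 - j24.85 V.
Step 3 — Convert to polar: |V_total| = 27.13 V, ∠V_total = -113.7°.

V_total = 27.13∠-113.7° V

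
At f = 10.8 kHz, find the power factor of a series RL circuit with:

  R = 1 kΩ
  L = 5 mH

Step 1 — Angular frequency: ω = 2π·f = 2π·1.08e+04 = 6.786e+04 rad/s.
Step 2 — Component impedances:
  R: Z = R = 1000 Ω
  L: Z = jωL = j·6.786e+04·0.005 = 0 + j339.3 Ω
Step 3 — Series combination: Z_total = R + L = 1000 + j339.3 Ω = 1056∠18.7° Ω.
Step 4 — Power factor: PF = cos(φ) = Re(Z)/|Z| = 1000/1056 = 0.947.
Step 5 — Type: Im(Z) = 339.3 ⇒ lagging (phase φ = 18.7°).

PF = 0.947 (lagging, φ = 18.7°)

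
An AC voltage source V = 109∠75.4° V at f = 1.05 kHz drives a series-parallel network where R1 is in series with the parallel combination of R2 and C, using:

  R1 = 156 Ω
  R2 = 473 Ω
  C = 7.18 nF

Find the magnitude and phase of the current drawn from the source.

Step 1 — Angular frequency: ω = 2π·f = 2π·1050 = 6597 rad/s.
Step 2 — Component impedances:
  R1: Z = R = 156 Ω
  R2: Z = R = 473 Ω
  C: Z = 1/(jωC) = -j/(ω·C) = 0 - j2.111e+04 Ω
Step 3 — Parallel branch: R2 || C = 1/(1/R2 + 1/C) = 472.8 - j10.59 Ω.
Step 4 — Series with R1: Z_total = R1 + (R2 || C) = 628.8 - j10.59 Ω = 628.9∠-1.0° Ω.
Step 5 — Source phasor: V = 109∠75.4° V = 27.48 + j105.5 V.
Step 6 — Ohm's law: I = V / Z_total = (27.48 + j105.5) / (628.8 - j10.59) = 0.04086 + j0.1684 A.
Step 7 — Convert to polar: |I| = 0.1733 A, ∠I = 76.4°.

I = 0.1733∠76.4° A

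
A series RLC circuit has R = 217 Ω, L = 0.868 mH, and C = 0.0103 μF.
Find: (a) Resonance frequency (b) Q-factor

Step 1 — Resonance condition Im(Z)=0 gives ω₀ = 1/√(LC).
Step 2 — ω₀ = 1/√(0.000868·1.03e-08) = 3.344e+05 rad/s.
Step 3 — f₀ = ω₀/(2π) = 5.323e+04 Hz.
Step 4 — Series Q: Q = ω₀L/R = 3.344e+05·0.000868/217 = 1.338.

(a) f₀ = 5.323e+04 Hz  (b) Q = 1.338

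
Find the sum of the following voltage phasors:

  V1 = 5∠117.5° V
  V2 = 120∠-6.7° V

Step 1 — Convert each phasor to rectangular form:
  V1 = 5·(cos(117.5°) + j·sin(117.5°)) = -2.309 + j4.435 V
  V2 = 120·(cos(-6.7°) + j·sin(-6.7°)) = 119.2 - j14 V
Step 2 — Sum components: V_total = 116.9 - j9.565 V.
Step 3 — Convert to polar: |V_total| = 117.3 V, ∠V_total = -4.7°.

V_total = 117.3∠-4.7° V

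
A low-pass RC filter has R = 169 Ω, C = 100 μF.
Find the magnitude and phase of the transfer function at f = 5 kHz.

Step 1 — Angular frequency: ω = 2π·5000 = 3.142e+04 rad/s.
Step 2 — Transfer function: H(jω) = 1/(1 + jωRC).
Step 3 — Denominator: 1 + jωRC = 1 + j·3.142e+04·169·0.0001 = 1 + j530.9.
Step 4 — H = 3.548e-06 - j0.001883.
Step 5 — Magnitude: |H| = 0.001883 (-54.5 dB); phase: φ = -89.9°.

|H| = 0.001883 (-54.5 dB), φ = -89.9°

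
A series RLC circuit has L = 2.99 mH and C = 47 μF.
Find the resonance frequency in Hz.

Step 1 — Resonance condition Im(Z)=0 gives ω₀ = 1/√(LC).
Step 2 — ω₀ = 1/√(0.00299·4.7e-05) = 2668 rad/s.
Step 3 — f₀ = ω₀/(2π) = 424.6 Hz.

f₀ = 424.6 Hz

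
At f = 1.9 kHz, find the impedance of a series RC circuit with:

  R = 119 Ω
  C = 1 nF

Step 1 — Angular frequency: ω = 2π·f = 2π·1900 = 1.194e+04 rad/s.
Step 2 — Component impedances:
  R: Z = R = 119 Ω
  C: Z = 1/(jωC) = -j/(ω·C) = 0 - j8.377e+04 Ω
Step 3 — Series combination: Z_total = R + C = 119 - j8.377e+04 Ω = 8.377e+04∠-89.9° Ω.

Z = 119 - j8.377e+04 Ω = 8.377e+04∠-89.9° Ω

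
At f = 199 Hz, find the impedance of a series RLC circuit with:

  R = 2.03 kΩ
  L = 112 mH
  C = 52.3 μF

Step 1 — Angular frequency: ω = 2π·f = 2π·199 = 1250 rad/s.
Step 2 — Component impedances:
  R: Z = R = 2030 Ω
  L: Z = jωL = j·1250·0.112 = 0 + j140 Ω
  C: Z = 1/(jωC) = -j/(ω·C) = 0 - j15.29 Ω
Step 3 — Series combination: Z_total = R + L + C = 2030 + j124.7 Ω = 2034∠3.5° Ω.

Z = 2030 + j124.7 Ω = 2034∠3.5° Ω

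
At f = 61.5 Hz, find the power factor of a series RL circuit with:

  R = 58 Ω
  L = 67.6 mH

Step 1 — Angular frequency: ω = 2π·f = 2π·61.5 = 386.4 rad/s.
Step 2 — Component impedances:
  R: Z = R = 58 Ω
  L: Z = jωL = j·386.4·0.0676 = 0 + j26.12 Ω
Step 3 — Series combination: Z_total = R + L = 58 + j26.12 Ω = 63.61∠24.2° Ω.
Step 4 — Power factor: PF = cos(φ) = Re(Z)/|Z| = 58/63.61 = 0.9118.
Step 5 — Type: Im(Z) = 26.12 ⇒ lagging (phase φ = 24.2°).

PF = 0.9118 (lagging, φ = 24.2°)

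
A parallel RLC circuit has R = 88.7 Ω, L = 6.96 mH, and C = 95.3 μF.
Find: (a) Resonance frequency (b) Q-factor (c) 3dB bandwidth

Step 1 — Resonance: ω₀ = 1/√(LC) = 1/√(0.00696·9.53e-05) = 1228 rad/s.
Step 2 — f₀ = ω₀/(2π) = 195.4 Hz.
Step 3 — Parallel Q: Q = R/(ω₀L) = 88.7/(1228·0.00696) = 10.38.
Step 4 — Bandwidth: Δω = ω₀/Q = 118.3 rad/s; BW = Δω/(2π) = 18.83 Hz.

(a) f₀ = 195.4 Hz  (b) Q = 10.38  (c) BW = 18.83 Hz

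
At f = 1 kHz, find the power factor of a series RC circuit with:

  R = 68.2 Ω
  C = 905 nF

Step 1 — Angular frequency: ω = 2π·f = 2π·1000 = 6283 rad/s.
Step 2 — Component impedances:
  R: Z = R = 68.2 Ω
  C: Z = 1/(jωC) = -j/(ω·C) = 0 - j175.9 Ω
Step 3 — Series combination: Z_total = R + C = 68.2 - j175.9 Ω = 188.6∠-68.8° Ω.
Step 4 — Power factor: PF = cos(φ) = Re(Z)/|Z| = 68.2/188.6 = 0.3616.
Step 5 — Type: Im(Z) = -175.9 ⇒ leading (phase φ = -68.8°).

PF = 0.3616 (leading, φ = -68.8°)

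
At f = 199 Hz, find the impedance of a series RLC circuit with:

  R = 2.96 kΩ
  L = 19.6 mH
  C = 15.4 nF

Step 1 — Angular frequency: ω = 2π·f = 2π·199 = 1250 rad/s.
Step 2 — Component impedances:
  R: Z = R = 2960 Ω
  L: Z = jωL = j·1250·0.0196 = 0 + j24.51 Ω
  C: Z = 1/(jωC) = -j/(ω·C) = 0 - j5.193e+04 Ω
Step 3 — Series combination: Z_total = R + L + C = 2960 - j5.191e+04 Ω = 5.199e+04∠-86.7° Ω.

Z = 2960 - j5.191e+04 Ω = 5.199e+04∠-86.7° Ω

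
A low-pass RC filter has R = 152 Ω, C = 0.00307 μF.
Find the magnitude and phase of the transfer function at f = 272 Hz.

Step 1 — Angular frequency: ω = 2π·272 = 1709 rad/s.
Step 2 — Transfer function: H(jω) = 1/(1 + jωRC).
Step 3 — Denominator: 1 + jωRC = 1 + j·1709·152·3.07e-09 = 1 + j0.0007975.
Step 4 — H = 1 - j0.0007975.
Step 5 — Magnitude: |H| = 1 (-0.0 dB); phase: φ = -0.0°.

|H| = 1 (-0.0 dB), φ = -0.0°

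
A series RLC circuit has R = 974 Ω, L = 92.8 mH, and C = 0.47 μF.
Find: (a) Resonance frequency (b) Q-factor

Step 1 — Resonance condition Im(Z)=0 gives ω₀ = 1/√(LC).
Step 2 — ω₀ = 1/√(0.0928·4.7e-07) = 4788 rad/s.
Step 3 — f₀ = ω₀/(2π) = 762.1 Hz.
Step 4 — Series Q: Q = ω₀L/R = 4788·0.0928/974 = 0.4562.

(a) f₀ = 762.1 Hz  (b) Q = 0.4562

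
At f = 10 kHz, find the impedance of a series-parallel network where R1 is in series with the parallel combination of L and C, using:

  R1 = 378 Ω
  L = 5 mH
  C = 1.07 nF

Step 1 — Angular frequency: ω = 2π·f = 2π·1e+04 = 6.283e+04 rad/s.
Step 2 — Component impedances:
  R1: Z = R = 378 Ω
  L: Z = jωL = j·6.283e+04·0.005 = 0 + j314.2 Ω
  C: Z = 1/(jωC) = -j/(ω·C) = 0 - j1.487e+04 Ω
Step 3 — Parallel branch: L || C = 1/(1/L + 1/C) = 0 + j320.9 Ω.
Step 4 — Series with R1: Z_total = R1 + (L || C) = 378 + j320.9 Ω = 495.9∠40.3° Ω.

Z = 378 + j320.9 Ω = 495.9∠40.3° Ω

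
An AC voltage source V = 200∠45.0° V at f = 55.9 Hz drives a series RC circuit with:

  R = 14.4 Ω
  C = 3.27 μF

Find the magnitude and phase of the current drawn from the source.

Step 1 — Angular frequency: ω = 2π·f = 2π·55.9 = 351.2 rad/s.
Step 2 — Component impedances:
  R: Z = R = 14.4 Ω
  C: Z = 1/(jωC) = -j/(ω·C) = 0 - j870.7 Ω
Step 3 — Series combination: Z_total = R + C = 14.4 - j870.7 Ω = 870.8∠-89.1° Ω.
Step 4 — Source phasor: V = 200∠45.0° V = 141.4 + j141.4 V.
Step 5 — Ohm's law: I = V / Z_total = (141.4 + j141.4) / (14.4 - j870.7) = -0.1597 + j0.1651 A.
Step 6 — Convert to polar: |I| = 0.2297 A, ∠I = 134.1°.

I = 0.2297∠134.1° A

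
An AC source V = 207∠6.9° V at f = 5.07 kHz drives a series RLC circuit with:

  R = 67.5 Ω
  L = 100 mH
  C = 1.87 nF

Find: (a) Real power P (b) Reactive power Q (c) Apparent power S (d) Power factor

Step 1 — Angular frequency: ω = 2π·f = 2π·5070 = 3.186e+04 rad/s.
Step 2 — Component impedances:
  R: Z = R = 67.5 Ω
  L: Z = jωL = j·3.186e+04·0.1 = 0 + j3186 Ω
  C: Z = 1/(jωC) = -j/(ω·C) = 0 - j1.679e+04 Ω
Step 3 — Series combination: Z_total = R + L + C = 67.5 - j1.36e+04 Ω = 1.36e+04∠-89.7° Ω.
Step 4 — Source phasor: V = 207∠6.9° V = 205.5 + j24.87 V.
Step 5 — Current: I = V / Z = -0.001753 + j0.01512 A = 0.01522∠96.6° A.
Step 6 — Complex power: S = V·I* = 0.01563 - j3.15 VA.
Step 7 — Real power: P = Re(S) = 0.01563 W.
Step 8 — Reactive power: Q = Im(S) = -3.15 VAR.
Step 9 — Apparent power: |S| = 3.15 VA.
Step 10 — Power factor: PF = P/|S| = 0.004963 (leading).

(a) P = 0.01563 W  (b) Q = -3.15 VAR  (c) S = 3.15 VA  (d) PF = 0.004963 (leading)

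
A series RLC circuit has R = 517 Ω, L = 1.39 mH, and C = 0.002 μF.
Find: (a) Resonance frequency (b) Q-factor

Step 1 — Resonance condition Im(Z)=0 gives ω₀ = 1/√(LC).
Step 2 — ω₀ = 1/√(0.00139·2e-09) = 5.998e+05 rad/s.
Step 3 — f₀ = ω₀/(2π) = 9.545e+04 Hz.
Step 4 — Series Q: Q = ω₀L/R = 5.998e+05·0.00139/517 = 1.613.

(a) f₀ = 9.545e+04 Hz  (b) Q = 1.613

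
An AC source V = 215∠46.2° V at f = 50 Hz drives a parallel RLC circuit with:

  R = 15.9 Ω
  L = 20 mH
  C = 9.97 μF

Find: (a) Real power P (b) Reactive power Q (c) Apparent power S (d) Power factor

Step 1 — Angular frequency: ω = 2π·f = 2π·50 = 314.2 rad/s.
Step 2 — Component impedances:
  R: Z = R = 15.9 Ω
  L: Z = jωL = j·314.2·0.02 = 0 + j6.283 Ω
  C: Z = 1/(jωC) = -j/(ω·C) = 0 - j319.3 Ω
Step 3 — Parallel combination: 1/Z_total = 1/R + 1/L + 1/C; Z_total = 2.222 + j5.513 Ω = 5.945∠68.0° Ω.
Step 4 — Source phasor: V = 215∠46.2° V = 148.8 + j155.2 V.
Step 5 — Current: I = V / Z = 33.57 - j13.46 A = 36.17∠-21.8° A.
Step 6 — Complex power: S = V·I* = 2907 + j7212 VA.
Step 7 — Real power: P = Re(S) = 2907 W.
Step 8 — Reactive power: Q = Im(S) = 7212 VAR.
Step 9 — Apparent power: |S| = 7776 VA.
Step 10 — Power factor: PF = P/|S| = 0.3739 (lagging).

(a) P = 2907 W  (b) Q = 7212 VAR  (c) S = 7776 VA  (d) PF = 0.3739 (lagging)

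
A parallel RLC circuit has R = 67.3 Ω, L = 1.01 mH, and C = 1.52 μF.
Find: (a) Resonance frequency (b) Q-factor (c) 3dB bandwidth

Step 1 — Resonance: ω₀ = 1/√(LC) = 1/√(0.00101·1.52e-06) = 2.552e+04 rad/s.
Step 2 — f₀ = ω₀/(2π) = 4062 Hz.
Step 3 — Parallel Q: Q = R/(ω₀L) = 67.3/(2.552e+04·0.00101) = 2.611.
Step 4 — Bandwidth: Δω = ω₀/Q = 9776 rad/s; BW = Δω/(2π) = 1556 Hz.

(a) f₀ = 4062 Hz  (b) Q = 2.611  (c) BW = 1556 Hz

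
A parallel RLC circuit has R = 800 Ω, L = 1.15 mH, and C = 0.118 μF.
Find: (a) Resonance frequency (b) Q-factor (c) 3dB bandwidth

Step 1 — Resonance: ω₀ = 1/√(LC) = 1/√(0.00115·1.18e-07) = 8.584e+04 rad/s.
Step 2 — f₀ = ω₀/(2π) = 1.366e+04 Hz.
Step 3 — Parallel Q: Q = R/(ω₀L) = 800/(8.584e+04·0.00115) = 8.104.
Step 4 — Bandwidth: Δω = ω₀/Q = 1.059e+04 rad/s; BW = Δω/(2π) = 1686 Hz.

(a) f₀ = 1.366e+04 Hz  (b) Q = 8.104  (c) BW = 1686 Hz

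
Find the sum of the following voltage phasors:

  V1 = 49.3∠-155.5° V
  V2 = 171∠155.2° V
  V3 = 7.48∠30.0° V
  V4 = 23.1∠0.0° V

Step 1 — Convert each phasor to rectangular form:
  V1 = 49.3·(cos(-155.5°) + j·sin(-155.5°)) = -44.86 - j20.44 V
  V2 = 171·(cos(155.2°) + j·sin(155.2°)) = -155.2 + j71.73 V
  V3 = 7.48·(cos(30.0°) + j·sin(30.0°)) = 6.478 + j3.74 V
  V4 = 23.1·(cos(0.0°) + j·sin(0.0°)) = 23.1 V
Step 2 — Sum components: V_total = -170.5 + j55.02 V.
Step 3 — Convert to polar: |V_total| = 179.2 V, ∠V_total = 162.1°.

V_total = 179.2∠162.1° V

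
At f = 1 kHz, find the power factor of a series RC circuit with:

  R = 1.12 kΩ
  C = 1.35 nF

Step 1 — Angular frequency: ω = 2π·f = 2π·1000 = 6283 rad/s.
Step 2 — Component impedances:
  R: Z = R = 1120 Ω
  C: Z = 1/(jωC) = -j/(ω·C) = 0 - j1.179e+05 Ω
Step 3 — Series combination: Z_total = R + C = 1120 - j1.179e+05 Ω = 1.179e+05∠-89.5° Ω.
Step 4 — Power factor: PF = cos(φ) = Re(Z)/|Z| = 1120/1.179e+05 = 0.0095.
Step 5 — Type: Im(Z) = -1.179e+05 ⇒ leading (phase φ = -89.5°).

PF = 0.0095 (leading, φ = -89.5°)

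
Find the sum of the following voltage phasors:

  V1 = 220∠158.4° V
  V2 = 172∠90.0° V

Step 1 — Convert each phasor to rectangular form:
  V1 = 220·(cos(158.4°) + j·sin(158.4°)) = -204.6 + j80.99 V
  V2 = 172·(cos(90.0°) + j·sin(90.0°)) = 0 + j172 V
Step 2 — Sum components: V_total = -204.6 + j253 V.
Step 3 — Convert to polar: |V_total| = 325.3 V, ∠V_total = 129.0°.

V_total = 325.3∠129.0° V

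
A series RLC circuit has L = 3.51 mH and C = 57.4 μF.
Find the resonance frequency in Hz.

Step 1 — Resonance condition Im(Z)=0 gives ω₀ = 1/√(LC).
Step 2 — ω₀ = 1/√(0.00351·5.74e-05) = 2228 rad/s.
Step 3 — f₀ = ω₀/(2π) = 354.6 Hz.

f₀ = 354.6 Hz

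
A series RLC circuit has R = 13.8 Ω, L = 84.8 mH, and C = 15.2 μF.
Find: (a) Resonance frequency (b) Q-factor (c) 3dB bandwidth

Step 1 — Resonance condition Im(Z)=0 gives ω₀ = 1/√(LC).
Step 2 — ω₀ = 1/√(0.0848·1.52e-05) = 880.8 rad/s.
Step 3 — f₀ = ω₀/(2π) = 140.2 Hz.
Step 4 — Series Q: Q = ω₀L/R = 880.8·0.0848/13.8 = 5.412.
Step 5 — 3dB bandwidth: Δω = ω₀/Q = 162.7 rad/s; BW = Δω/(2π) = 25.9 Hz.

(a) f₀ = 140.2 Hz  (b) Q = 5.412  (c) BW = 25.9 Hz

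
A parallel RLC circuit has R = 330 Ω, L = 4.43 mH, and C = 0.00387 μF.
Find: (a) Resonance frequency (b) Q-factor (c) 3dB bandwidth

Step 1 — Resonance: ω₀ = 1/√(LC) = 1/√(0.00443·3.87e-09) = 2.415e+05 rad/s.
Step 2 — f₀ = ω₀/(2π) = 3.844e+04 Hz.
Step 3 — Parallel Q: Q = R/(ω₀L) = 330/(2.415e+05·0.00443) = 0.3084.
Step 4 — Bandwidth: Δω = ω₀/Q = 7.83e+05 rad/s; BW = Δω/(2π) = 1.246e+05 Hz.

(a) f₀ = 3.844e+04 Hz  (b) Q = 0.3084  (c) BW = 1.246e+05 Hz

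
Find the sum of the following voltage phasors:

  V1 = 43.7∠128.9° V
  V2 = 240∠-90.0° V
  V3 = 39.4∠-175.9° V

Step 1 — Convert each phasor to rectangular form:
  V1 = 43.7·(cos(128.9°) + j·sin(128.9°)) = -27.44 + j34.01 V
  V2 = 240·(cos(-90.0°) + j·sin(-90.0°)) = 0 - j240 V
  V3 = 39.4·(cos(-175.9°) + j·sin(-175.9°)) = -39.3 - j2.817 V
Step 2 — Sum components: V_total = -66.74 - j208.8 V.
Step 3 — Convert to polar: |V_total| = 219.2 V, ∠V_total = -107.7°.

V_total = 219.2∠-107.7° V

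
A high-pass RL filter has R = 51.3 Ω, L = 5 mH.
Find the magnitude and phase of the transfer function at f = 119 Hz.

Step 1 — Angular frequency: ω = 2π·119 = 747.7 rad/s.
Step 2 — Transfer function: H(jω) = jωL/(R + jωL).
Step 3 — Numerator jωL = j·3.738; denominator R + jωL = 51.3 + j3.738.
Step 4 — H = 0.005283 + j0.07249.
Step 5 — Magnitude: |H| = 0.07268 (-22.8 dB); phase: φ = 85.8°.

|H| = 0.07268 (-22.8 dB), φ = 85.8°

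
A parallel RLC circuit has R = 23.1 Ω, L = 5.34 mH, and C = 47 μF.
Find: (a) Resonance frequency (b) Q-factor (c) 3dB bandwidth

Step 1 — Resonance: ω₀ = 1/√(LC) = 1/√(0.00534·4.7e-05) = 1996 rad/s.
Step 2 — f₀ = ω₀/(2π) = 317.7 Hz.
Step 3 — Parallel Q: Q = R/(ω₀L) = 23.1/(1996·0.00534) = 2.167.
Step 4 — Bandwidth: Δω = ω₀/Q = 921.1 rad/s; BW = Δω/(2π) = 146.6 Hz.

(a) f₀ = 317.7 Hz  (b) Q = 2.167  (c) BW = 146.6 Hz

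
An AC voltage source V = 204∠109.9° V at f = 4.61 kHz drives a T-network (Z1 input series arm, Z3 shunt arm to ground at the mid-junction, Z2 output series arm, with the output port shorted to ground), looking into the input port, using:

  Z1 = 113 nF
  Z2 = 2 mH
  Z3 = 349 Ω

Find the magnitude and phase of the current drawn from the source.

Step 1 — Angular frequency: ω = 2π·f = 2π·4610 = 2.897e+04 rad/s.
Step 2 — Component impedances:
  Z1: Z = 1/(jωC) = -j/(ω·C) = 0 - j305.5 Ω
  Z2: Z = jωL = j·2.897e+04·0.002 = 0 + j57.93 Ω
  Z3: Z = R = 349 Ω
Step 3 — With the output port shorted to ground, the output series arm Z2 runs from the junction to ground; the shunt arm Z3 also runs from the junction to ground. They appear in parallel: Z3 || Z2 = 9.358 + j56.38 Ω.
Step 4 — Series with input arm Z1: Z_in = Z1 + (Z3 || Z2) = 9.358 - j249.1 Ω = 249.3∠-87.8° Ω.
Step 5 — Source phasor: V = 204∠109.9° V = -69.44 + j191.8 V.
Step 6 — Ohm's law: I = V / Z_total = (-69.44 + j191.8) / (9.358 - j249.1) = -0.7793 - j0.2494 A.
Step 7 — Convert to polar: |I| = 0.8182 A, ∠I = -162.3°.

I = 0.8182∠-162.3° A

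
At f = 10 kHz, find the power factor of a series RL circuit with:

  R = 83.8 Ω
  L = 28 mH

Step 1 — Angular frequency: ω = 2π·f = 2π·1e+04 = 6.283e+04 rad/s.
Step 2 — Component impedances:
  R: Z = R = 83.8 Ω
  L: Z = jωL = j·6.283e+04·0.028 = 0 + j1759 Ω
Step 3 — Series combination: Z_total = R + L = 83.8 + j1759 Ω = 1761∠87.3° Ω.
Step 4 — Power factor: PF = cos(φ) = Re(Z)/|Z| = 83.8/1761.3 = 0.04758.
Step 5 — Type: Im(Z) = 1759 ⇒ lagging (phase φ = 87.3°).

PF = 0.04758 (lagging, φ = 87.3°)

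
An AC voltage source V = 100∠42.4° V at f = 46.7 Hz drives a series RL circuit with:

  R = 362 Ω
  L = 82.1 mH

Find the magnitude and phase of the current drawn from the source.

Step 1 — Angular frequency: ω = 2π·f = 2π·46.7 = 293.4 rad/s.
Step 2 — Component impedances:
  R: Z = R = 362 Ω
  L: Z = jωL = j·293.4·0.0821 = 0 + j24.09 Ω
Step 3 — Series combination: Z_total = R + L = 362 + j24.09 Ω = 362.8∠3.8° Ω.
Step 4 — Source phasor: V = 100∠42.4° V = 73.85 + j67.43 V.
Step 5 — Ohm's law: I = V / Z_total = (73.85 + j67.43) / (362 + j24.09) = 0.2154 + j0.1719 A.
Step 6 — Convert to polar: |I| = 0.2756 A, ∠I = 38.6°.

I = 0.2756∠38.6° A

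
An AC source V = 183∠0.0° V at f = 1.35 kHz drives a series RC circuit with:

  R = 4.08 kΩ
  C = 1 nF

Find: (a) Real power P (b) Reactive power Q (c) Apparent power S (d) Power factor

Step 1 — Angular frequency: ω = 2π·f = 2π·1350 = 8482 rad/s.
Step 2 — Component impedances:
  R: Z = R = 4080 Ω
  C: Z = 1/(jωC) = -j/(ω·C) = 0 - j1.179e+05 Ω
Step 3 — Series combination: Z_total = R + C = 4080 - j1.179e+05 Ω = 1.18e+05∠-88.0° Ω.
Step 4 — Source phasor: V = 183∠0.0° V = 183 V.
Step 5 — Current: I = V / Z = 5.366e-05 + j0.00155 A = 0.001551∠88.0° A.
Step 6 — Complex power: S = V·I* = 0.009819 - j0.2837 VA.
Step 7 — Real power: P = Re(S) = 0.009819 W.
Step 8 — Reactive power: Q = Im(S) = -0.2837 VAR.
Step 9 — Apparent power: |S| = 0.2839 VA.
Step 10 — Power factor: PF = P/|S| = 0.03459 (leading).

(a) P = 0.009819 W  (b) Q = -0.2837 VAR  (c) S = 0.2839 VA  (d) PF = 0.03459 (leading)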